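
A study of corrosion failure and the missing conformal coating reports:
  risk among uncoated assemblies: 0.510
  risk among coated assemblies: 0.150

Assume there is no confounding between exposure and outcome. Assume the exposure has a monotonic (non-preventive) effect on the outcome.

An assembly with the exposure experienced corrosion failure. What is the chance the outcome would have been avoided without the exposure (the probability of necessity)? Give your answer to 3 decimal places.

Let p₁ = 0.51, p₀ = 0.15.
Under exogeneity and monotonicity, PN = (p₁ − p₀) / p₁.
PN = (0.51 − 0.15) / 0.51 = 0.36 / 0.51 ≈ 0.7059

PN ≈ 0.706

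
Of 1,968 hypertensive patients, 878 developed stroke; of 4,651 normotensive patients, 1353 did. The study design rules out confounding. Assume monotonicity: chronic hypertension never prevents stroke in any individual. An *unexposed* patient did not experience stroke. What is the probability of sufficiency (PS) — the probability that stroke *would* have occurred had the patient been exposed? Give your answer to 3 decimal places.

p₁ = P(outcome | exposed) = 878/1968 = 0.44614
p₀ = P(outcome | unexposed) = 1353/4651 = 0.29091
Under exogeneity and monotonicity, PS = (p₁ − p₀) / (1 − p₀).
PS = (0.44614 − 0.29091) / (1 − 0.29091) = 0.15523 / 0.70909 ≈ 0.2189

PS ≈ 0.219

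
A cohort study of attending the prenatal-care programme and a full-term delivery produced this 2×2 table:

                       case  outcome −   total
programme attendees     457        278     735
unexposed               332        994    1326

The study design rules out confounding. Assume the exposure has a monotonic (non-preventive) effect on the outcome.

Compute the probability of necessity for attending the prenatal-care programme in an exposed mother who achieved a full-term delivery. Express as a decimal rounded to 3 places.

p₁ = P(outcome | exposed) = 457/735 = 0.62177
p₀ = P(outcome | unexposed) = 332/1326 = 0.25038
Under exogeneity and monotonicity, PN = (p₁ − p₀)/p₁.
PN = (0.62177 − 0.25038) / 0.62177 ≈ 0.5973

PN ≈ 0.597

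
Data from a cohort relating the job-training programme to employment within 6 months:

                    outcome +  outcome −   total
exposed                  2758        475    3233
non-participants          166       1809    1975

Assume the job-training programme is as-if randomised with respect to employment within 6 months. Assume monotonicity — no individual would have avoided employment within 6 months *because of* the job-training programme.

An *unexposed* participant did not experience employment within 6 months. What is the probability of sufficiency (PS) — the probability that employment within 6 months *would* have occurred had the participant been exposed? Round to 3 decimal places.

p₁ = P(outcome | exposed) = 2758/3233 = 0.85308
p₀ = P(outcome | unexposed) = 166/1975 = 0.084051
Under exogeneity and monotonicity, PS = (p₁ − p₀)/(1 − p₀).
PS = (0.85308 − 0.084051) / 0.91595 ≈ 0.8396

PS ≈ 0.840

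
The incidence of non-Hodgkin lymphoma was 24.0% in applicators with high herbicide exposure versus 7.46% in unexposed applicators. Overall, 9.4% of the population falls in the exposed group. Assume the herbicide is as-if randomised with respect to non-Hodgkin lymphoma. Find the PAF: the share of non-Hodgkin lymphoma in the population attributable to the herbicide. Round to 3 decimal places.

PAF ≈ 0.172

p₁ = 0.24, p₀ = 0.0746.
Overall risk P(Y=1) = π·p₁ + (1−π)·p₀ = 0.094×0.24 + 0.906×0.0746 = 0.090148.
Under exogeneity, PAF = [P(Y=1) − p₀] / P(Y=1).
PAF = (0.090148 − 0.0746) / 0.090148 ≈ 0.1725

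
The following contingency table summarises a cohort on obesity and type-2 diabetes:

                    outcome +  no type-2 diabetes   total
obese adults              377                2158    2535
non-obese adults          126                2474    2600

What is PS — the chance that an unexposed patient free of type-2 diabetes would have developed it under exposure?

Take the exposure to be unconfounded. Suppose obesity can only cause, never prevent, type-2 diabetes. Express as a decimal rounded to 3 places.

PS ≈ 0.105

p₁ = P(outcome | exposed) = 377/2535 = 0.14872
p₀ = P(outcome | unexposed) = 126/2600 = 0.048462
Under exogeneity and monotonicity, PS = (p₁ − p₀) / (1 − p₀).
PS = (0.14872 − 0.048462) / (1 − 0.048462) = 0.10026 / 0.95154 ≈ 0.1054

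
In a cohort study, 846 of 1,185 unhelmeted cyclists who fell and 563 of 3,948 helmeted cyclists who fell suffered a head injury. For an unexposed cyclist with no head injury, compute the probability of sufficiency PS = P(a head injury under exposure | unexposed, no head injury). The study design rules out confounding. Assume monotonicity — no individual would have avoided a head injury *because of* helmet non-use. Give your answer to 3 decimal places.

p₁ = P(outcome | exposed) = 846/1185 = 0.71392
p₀ = P(outcome | unexposed) = 563/3948 = 0.1426
Under exogeneity and monotonicity, PS = (p₁ − p₀) / (1 − p₀).
PS = (0.71392 − 0.1426) / (1 − 0.1426) = 0.57132 / 0.8574 ≈ 0.6663

PS ≈ 0.666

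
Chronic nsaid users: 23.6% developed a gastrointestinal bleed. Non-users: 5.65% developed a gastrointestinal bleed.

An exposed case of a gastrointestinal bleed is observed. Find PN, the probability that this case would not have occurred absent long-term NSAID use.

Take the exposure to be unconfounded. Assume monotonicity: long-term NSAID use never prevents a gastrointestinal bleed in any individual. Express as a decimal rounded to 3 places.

p₁ = 0.236, p₀ = 0.0565.
Under exogeneity and monotonicity, PN = (p₁ − p₀) / p₁.
PN = (0.236 − 0.0565) / 0.236 = 0.1795 / 0.236 ≈ 0.7606

PN ≈ 0.761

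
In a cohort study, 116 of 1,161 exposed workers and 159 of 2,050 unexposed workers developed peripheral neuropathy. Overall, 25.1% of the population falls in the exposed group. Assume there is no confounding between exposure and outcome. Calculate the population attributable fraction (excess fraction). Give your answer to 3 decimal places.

p₁ = P(outcome | exposed) = 116/1161 = 0.099914
p₀ = P(outcome | unexposed) = 159/2050 = 0.077561
Overall risk P(Y=1) = π·p₁ + (1−π)·p₀ = 0.251×0.099914 + 0.749×0.077561 = 0.083172.
Under exogeneity, PAF = [P(Y=1) − p₀] / P(Y=1).
PAF = (0.083172 − 0.077561) / 0.083172 ≈ 0.0675

PAF ≈ 0.067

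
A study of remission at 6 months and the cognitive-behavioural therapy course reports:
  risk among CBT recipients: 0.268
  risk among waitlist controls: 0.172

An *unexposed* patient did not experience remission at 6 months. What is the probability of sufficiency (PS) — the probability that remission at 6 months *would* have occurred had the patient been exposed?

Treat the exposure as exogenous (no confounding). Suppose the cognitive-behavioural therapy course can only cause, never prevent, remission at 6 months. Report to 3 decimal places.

PS ≈ 0.116

Let p₁ = 0.268, p₀ = 0.172.
Under exogeneity and monotonicity, PS = (p₁ − p₀) / (1 − p₀).
PS = (0.268 − 0.172) / (1 − 0.172) = 0.096 / 0.828 ≈ 0.1159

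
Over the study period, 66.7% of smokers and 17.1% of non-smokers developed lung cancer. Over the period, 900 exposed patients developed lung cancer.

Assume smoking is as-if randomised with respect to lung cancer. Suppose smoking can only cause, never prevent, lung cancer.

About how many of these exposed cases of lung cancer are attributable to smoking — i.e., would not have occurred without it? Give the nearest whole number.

about 669 cases

p₁ = 0.667, p₀ = 0.171.
PN = (p₁ − p₀)/p₁ = (0.667 − 0.171) / 0.667 ≈ 0.74363.
Attributable cases ≈ PN × (exposed cases) = 0.74363 × 900 ≈ 669.27.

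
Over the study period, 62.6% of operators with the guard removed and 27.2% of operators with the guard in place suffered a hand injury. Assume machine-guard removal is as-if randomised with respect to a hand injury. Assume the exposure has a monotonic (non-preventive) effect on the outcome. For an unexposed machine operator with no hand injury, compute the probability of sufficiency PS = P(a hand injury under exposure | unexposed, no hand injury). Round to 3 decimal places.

p₁ = 0.626, p₀ = 0.272.
Under exogeneity and monotonicity, PS = (p₁ − p₀) / (1 − p₀).
PS = (0.626 − 0.272) / (1 − 0.272) = 0.354 / 0.728 ≈ 0.4863

PS ≈ 0.486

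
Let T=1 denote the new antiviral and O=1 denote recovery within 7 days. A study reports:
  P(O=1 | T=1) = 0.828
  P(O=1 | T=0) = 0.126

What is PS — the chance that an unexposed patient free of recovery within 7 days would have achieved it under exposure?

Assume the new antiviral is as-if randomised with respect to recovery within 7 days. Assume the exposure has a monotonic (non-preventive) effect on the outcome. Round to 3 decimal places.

PS ≈ 0.803

Let p₁ = 0.828, p₀ = 0.126.
Under exogeneity and monotonicity, PS = (p₁ − p₀) / (1 − p₀).
PS = (0.828 − 0.126) / (1 − 0.126) = 0.702 / 0.874 ≈ 0.8032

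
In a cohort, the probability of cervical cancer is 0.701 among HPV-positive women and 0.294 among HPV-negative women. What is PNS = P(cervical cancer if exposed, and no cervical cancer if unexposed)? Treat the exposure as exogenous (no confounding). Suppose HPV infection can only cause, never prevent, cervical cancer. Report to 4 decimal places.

PNS ≈ 0.4070

Let p₁ = 0.701, p₀ = 0.294.
Under exogeneity and monotonicity, PNS = p₁ − p₀.
PNS = 0.701 − 0.294 = 0.407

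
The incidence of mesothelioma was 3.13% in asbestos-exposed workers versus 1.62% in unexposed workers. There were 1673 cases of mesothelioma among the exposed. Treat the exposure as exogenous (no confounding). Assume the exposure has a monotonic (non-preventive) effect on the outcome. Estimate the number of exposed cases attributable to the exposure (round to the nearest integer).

about 807 cases

p₁ = 0.0313, p₀ = 0.0162.
PN = (p₁ − p₀)/p₁ = (0.0313 − 0.0162) / 0.0313 ≈ 0.48243.
Attributable cases ≈ PN × (exposed cases) = 0.48243 × 1673 ≈ 807.10.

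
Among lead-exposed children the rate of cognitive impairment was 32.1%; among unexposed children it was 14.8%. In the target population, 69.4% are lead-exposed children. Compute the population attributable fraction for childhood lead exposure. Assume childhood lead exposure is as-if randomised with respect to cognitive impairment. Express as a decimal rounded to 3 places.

PAF ≈ 0.448

p₁ = 0.321, p₀ = 0.148.
Overall risk P(Y=1) = π·p₁ + (1−π)·p₀ = 0.694×0.321 + 0.306×0.148 = 0.26806.
Under exogeneity, PAF = [P(Y=1) − p₀] / P(Y=1).
PAF = (0.26806 − 0.148) / 0.26806 ≈ 0.4479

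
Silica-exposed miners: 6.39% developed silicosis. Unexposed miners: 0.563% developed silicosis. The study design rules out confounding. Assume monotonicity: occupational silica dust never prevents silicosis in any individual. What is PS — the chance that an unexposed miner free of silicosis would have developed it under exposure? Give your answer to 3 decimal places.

PS ≈ 0.059

p₁ = 0.0639, p₀ = 0.00563.
Under exogeneity and monotonicity, PS = (p₁ − p₀) / (1 − p₀).
PS = (0.0639 − 0.00563) / (1 − 0.00563) = 0.05827 / 0.99437 ≈ 0.0586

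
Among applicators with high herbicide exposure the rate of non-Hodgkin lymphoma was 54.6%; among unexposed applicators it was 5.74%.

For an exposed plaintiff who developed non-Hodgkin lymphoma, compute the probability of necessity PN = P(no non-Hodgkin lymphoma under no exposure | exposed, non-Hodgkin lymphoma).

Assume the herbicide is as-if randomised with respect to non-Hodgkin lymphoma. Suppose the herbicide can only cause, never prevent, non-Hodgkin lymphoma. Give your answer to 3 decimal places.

p₁ = 0.546, p₀ = 0.0574.
Under exogeneity and monotonicity, PN = (p₁ − p₀) / p₁.
PN = (0.546 − 0.0574) / 0.546 = 0.4886 / 0.546 ≈ 0.8949

PN ≈ 0.895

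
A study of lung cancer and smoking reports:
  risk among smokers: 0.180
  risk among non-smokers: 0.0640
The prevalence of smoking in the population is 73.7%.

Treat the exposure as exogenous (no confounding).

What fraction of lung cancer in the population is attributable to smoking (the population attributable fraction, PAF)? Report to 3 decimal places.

PAF ≈ 0.572

Let p₁ = 0.18, p₀ = 0.064.
Overall risk P(Y=1) = π·p₁ + (1−π)·p₀ = 0.737×0.18 + 0.263×0.064 = 0.14949.
Under exogeneity, PAF = [P(Y=1) − p₀] / P(Y=1).
PAF = (0.14949 − 0.064) / 0.14949 ≈ 0.5719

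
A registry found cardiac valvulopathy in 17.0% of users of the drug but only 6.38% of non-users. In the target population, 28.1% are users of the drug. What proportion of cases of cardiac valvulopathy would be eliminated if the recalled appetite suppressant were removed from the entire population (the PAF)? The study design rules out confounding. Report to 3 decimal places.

PAF ≈ 0.319

p₁ = 0.17, p₀ = 0.0638.
Overall risk P(Y=1) = π·p₁ + (1−π)·p₀ = 0.281×0.17 + 0.719×0.0638 = 0.093642.
Under exogeneity, PAF = [P(Y=1) − p₀] / P(Y=1).
PAF = (0.093642 − 0.0638) / 0.093642 ≈ 0.3187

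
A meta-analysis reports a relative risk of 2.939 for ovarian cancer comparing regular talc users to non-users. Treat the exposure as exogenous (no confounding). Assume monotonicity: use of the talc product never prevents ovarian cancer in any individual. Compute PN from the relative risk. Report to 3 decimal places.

Under exogeneity and monotonicity, PN = (RR − 1) / RR = 1 − 1/RR.
PN = (2.939 − 1) / 2.939 = 1.939 / 2.939 ≈ 0.6597

PN ≈ 0.660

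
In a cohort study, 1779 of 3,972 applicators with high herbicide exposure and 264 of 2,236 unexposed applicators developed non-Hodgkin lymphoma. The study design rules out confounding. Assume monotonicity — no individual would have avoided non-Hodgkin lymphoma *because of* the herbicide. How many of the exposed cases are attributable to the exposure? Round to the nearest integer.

about 1310 cases

p₁ = P(outcome | exposed) = 1779/3972 = 0.44789
p₀ = P(outcome | unexposed) = 264/2236 = 0.11807
PN = (p₁ − p₀)/p₁ = (0.44789 − 0.11807) / 0.44789 ≈ 0.73639.
Attributable cases ≈ PN × (exposed cases) = 0.73639 × 1779 ≈ 1310.03.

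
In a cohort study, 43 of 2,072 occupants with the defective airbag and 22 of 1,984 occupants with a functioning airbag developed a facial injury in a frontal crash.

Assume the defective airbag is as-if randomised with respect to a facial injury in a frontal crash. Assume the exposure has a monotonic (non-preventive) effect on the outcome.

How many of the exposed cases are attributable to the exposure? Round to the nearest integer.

p₁ = P(outcome | exposed) = 43/2072 = 0.020753
p₀ = P(outcome | unexposed) = 22/1984 = 0.011089
PN = (p₁ − p₀)/p₁ = (0.020753 − 0.011089) / 0.020753 ≈ 0.46568.
Attributable cases ≈ PN × (exposed cases) = 0.46568 × 43 ≈ 20.02.

about 20 cases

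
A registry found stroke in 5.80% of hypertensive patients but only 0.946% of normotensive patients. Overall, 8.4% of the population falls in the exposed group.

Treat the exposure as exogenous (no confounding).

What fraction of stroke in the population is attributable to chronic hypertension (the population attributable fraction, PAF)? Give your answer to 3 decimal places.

p₁ = 0.058, p₀ = 0.00946.
Overall risk P(Y=1) = π·p₁ + (1−π)·p₀ = 0.084×0.058 + 0.916×0.00946 = 0.013537.
Under exogeneity, PAF = [P(Y=1) − p₀] / P(Y=1).
PAF = (0.013537 − 0.00946) / 0.013537 ≈ 0.3012

PAF ≈ 0.301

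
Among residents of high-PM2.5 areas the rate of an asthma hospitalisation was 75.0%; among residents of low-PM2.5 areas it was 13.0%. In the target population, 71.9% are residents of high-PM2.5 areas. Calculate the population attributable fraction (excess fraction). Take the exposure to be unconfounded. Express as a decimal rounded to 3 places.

PAF ≈ 0.774

p₁ = 0.75, p₀ = 0.13.
Overall risk P(Y=1) = π·p₁ + (1−π)·p₀ = 0.719×0.75 + 0.281×0.13 = 0.57578.
Under exogeneity, PAF = [P(Y=1) − p₀] / P(Y=1).
PAF = (0.57578 − 0.13) / 0.57578 ≈ 0.7742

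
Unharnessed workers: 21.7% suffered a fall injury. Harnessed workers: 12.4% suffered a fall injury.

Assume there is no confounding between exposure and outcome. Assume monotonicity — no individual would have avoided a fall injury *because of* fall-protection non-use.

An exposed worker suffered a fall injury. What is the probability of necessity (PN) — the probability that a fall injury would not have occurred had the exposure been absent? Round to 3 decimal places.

PN ≈ 0.429

p₁ = 0.217, p₀ = 0.124.
Under exogeneity and monotonicity, PN = (p₁ − p₀) / p₁.
PN = (0.217 − 0.124) / 0.217 = 0.093 / 0.217 ≈ 0.4286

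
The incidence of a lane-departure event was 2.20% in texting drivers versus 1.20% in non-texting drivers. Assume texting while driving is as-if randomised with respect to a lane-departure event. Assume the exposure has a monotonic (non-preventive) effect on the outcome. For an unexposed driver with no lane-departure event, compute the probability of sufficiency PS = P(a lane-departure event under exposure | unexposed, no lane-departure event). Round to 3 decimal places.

PS ≈ 0.010

p₁ = 0.022, p₀ = 0.012.
Under exogeneity and monotonicity, PS = (p₁ − p₀) / (1 − p₀).
PS = (0.022 − 0.012) / (1 − 0.012) = 0.01 / 0.988 ≈ 0.0101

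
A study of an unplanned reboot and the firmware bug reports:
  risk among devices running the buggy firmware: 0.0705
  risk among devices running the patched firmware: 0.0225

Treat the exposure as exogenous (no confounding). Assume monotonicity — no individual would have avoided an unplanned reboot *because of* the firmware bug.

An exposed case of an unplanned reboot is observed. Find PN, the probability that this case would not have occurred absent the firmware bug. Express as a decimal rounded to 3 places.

PN ≈ 0.681

Let p₁ = 0.0705, p₀ = 0.0225.
Under exogeneity and monotonicity, PN = (p₁ − p₀) / p₁.
PN = (0.0705 − 0.0225) / 0.0705 = 0.048 / 0.0705 ≈ 0.6809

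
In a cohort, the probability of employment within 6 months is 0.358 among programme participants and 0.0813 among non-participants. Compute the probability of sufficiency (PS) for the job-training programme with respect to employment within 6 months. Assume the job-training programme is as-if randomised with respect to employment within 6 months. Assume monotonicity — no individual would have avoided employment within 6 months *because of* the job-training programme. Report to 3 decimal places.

PS ≈ 0.301

Let p₁ = 0.358, p₀ = 0.0813.
Under exogeneity and monotonicity, PS = (p₁ − p₀) / (1 − p₀).
PS = (0.358 − 0.0813) / (1 − 0.0813) = 0.2767 / 0.9187 ≈ 0.3012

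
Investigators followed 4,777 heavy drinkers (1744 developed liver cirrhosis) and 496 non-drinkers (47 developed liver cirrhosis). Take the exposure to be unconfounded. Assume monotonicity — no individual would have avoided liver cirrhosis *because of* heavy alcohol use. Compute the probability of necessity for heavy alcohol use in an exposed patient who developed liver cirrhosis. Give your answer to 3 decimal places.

p₁ = P(outcome | exposed) = 1744/4777 = 0.36508
p₀ = P(outcome | unexposed) = 47/496 = 0.094758
Under exogeneity and monotonicity, PN = (p₁ − p₀) / p₁.
PN = (0.36508 − 0.094758) / 0.36508 = 0.27032 / 0.36508 ≈ 0.7404

PN ≈ 0.740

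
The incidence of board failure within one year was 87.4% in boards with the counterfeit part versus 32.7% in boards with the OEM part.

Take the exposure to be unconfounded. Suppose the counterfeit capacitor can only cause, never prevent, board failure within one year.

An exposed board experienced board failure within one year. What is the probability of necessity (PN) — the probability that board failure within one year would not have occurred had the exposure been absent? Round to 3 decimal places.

p₁ = 0.874, p₀ = 0.327.
Under exogeneity and monotonicity, PN = (p₁ − p₀) / p₁.
PN = (0.874 − 0.327) / 0.874 = 0.547 / 0.874 ≈ 0.6259

PN ≈ 0.626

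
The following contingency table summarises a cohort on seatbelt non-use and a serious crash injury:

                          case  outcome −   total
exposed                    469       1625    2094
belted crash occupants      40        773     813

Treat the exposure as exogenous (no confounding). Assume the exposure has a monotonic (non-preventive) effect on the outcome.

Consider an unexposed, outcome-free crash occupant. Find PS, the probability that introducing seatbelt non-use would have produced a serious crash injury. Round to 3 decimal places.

PS ≈ 0.184

p₁ = P(outcome | exposed) = 469/2094 = 0.22397
p₀ = P(outcome | unexposed) = 40/813 = 0.0492
Under exogeneity and monotonicity, PS = (p₁ − p₀)/(1 − p₀).
PS = (0.22397 − 0.0492) / 0.9508 ≈ 0.1838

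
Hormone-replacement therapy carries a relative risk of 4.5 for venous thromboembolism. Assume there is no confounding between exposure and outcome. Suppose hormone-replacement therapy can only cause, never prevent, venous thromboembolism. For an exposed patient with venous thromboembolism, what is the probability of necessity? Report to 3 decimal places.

PN ≈ 0.778

Under exogeneity and monotonicity, PN = (RR − 1) / RR = 1 − 1/RR.
PN = (4.5 − 1) / 4.5 = 3.5 / 4.5 ≈ 0.7778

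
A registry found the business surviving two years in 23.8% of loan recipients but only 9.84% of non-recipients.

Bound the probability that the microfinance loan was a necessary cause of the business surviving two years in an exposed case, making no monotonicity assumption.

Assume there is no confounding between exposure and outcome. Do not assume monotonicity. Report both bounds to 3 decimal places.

p₁ = 0.238, p₀ = 0.0984.
Under exogeneity alone the bounds on PN are max{0,(p₁−p₀)/p₁} ≤ PN ≤ min{1,(1−p₀)/p₁}.
  lower = (p₁ − p₀)/p₁ = 0.1396 / 0.238 ≈ 0.5866
  upper = min{1, (1 − p₀)/p₁} = 0.9016 / 0.238 ≈ 3.7882 → capped at 1

0.587 ≤ PN ≤ 1.000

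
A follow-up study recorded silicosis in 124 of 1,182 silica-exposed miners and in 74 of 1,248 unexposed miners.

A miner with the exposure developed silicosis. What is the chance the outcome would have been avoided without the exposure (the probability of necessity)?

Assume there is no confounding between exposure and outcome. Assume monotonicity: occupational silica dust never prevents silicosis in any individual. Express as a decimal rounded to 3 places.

PN ≈ 0.435

p₁ = P(outcome | exposed) = 124/1182 = 0.10491
p₀ = P(outcome | unexposed) = 74/1248 = 0.059295
Under exogeneity and monotonicity, PN = (p₁ − p₀) / p₁.
PN = (0.10491 − 0.059295) / 0.10491 = 0.045612 / 0.10491 ≈ 0.4348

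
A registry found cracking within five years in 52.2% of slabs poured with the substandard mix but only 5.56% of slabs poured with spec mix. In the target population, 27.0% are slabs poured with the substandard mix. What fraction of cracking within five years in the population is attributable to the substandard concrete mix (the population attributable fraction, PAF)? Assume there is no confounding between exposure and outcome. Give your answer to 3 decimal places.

PAF ≈ 0.694

p₁ = 0.522, p₀ = 0.0556.
Overall risk P(Y=1) = π·p₁ + (1−π)·p₀ = 0.27×0.522 + 0.73×0.0556 = 0.18153.
Under exogeneity, PAF = [P(Y=1) − p₀] / P(Y=1).
PAF = (0.18153 − 0.0556) / 0.18153 ≈ 0.6937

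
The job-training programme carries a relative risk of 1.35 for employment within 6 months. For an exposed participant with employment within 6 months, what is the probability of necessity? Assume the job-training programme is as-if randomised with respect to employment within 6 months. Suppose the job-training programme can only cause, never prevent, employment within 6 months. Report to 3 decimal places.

PN ≈ 0.259

Under exogeneity and monotonicity, PN = (RR − 1) / RR = 1 − 1/RR.
PN = (1.35 − 1) / 1.35 = 0.35 / 1.35 ≈ 0.2593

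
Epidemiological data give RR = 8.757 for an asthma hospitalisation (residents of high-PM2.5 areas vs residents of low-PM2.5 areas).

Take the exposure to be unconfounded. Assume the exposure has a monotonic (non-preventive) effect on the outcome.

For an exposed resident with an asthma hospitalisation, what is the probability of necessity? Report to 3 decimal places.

PN ≈ 0.886

Under exogeneity and monotonicity, PN = (RR − 1) / RR = 1 − 1/RR.
PN = (8.757 − 1) / 8.757 = 7.757 / 8.757 ≈ 0.8858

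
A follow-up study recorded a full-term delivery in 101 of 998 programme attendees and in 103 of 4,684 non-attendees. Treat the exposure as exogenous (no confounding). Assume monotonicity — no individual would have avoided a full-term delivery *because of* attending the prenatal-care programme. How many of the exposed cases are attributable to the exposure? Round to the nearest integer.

about 79 cases

p₁ = P(outcome | exposed) = 101/998 = 0.1012
p₀ = P(outcome | unexposed) = 103/4684 = 0.02199
PN = (p₁ − p₀)/p₁ = (0.1012 − 0.02199) / 0.1012 ≈ 0.78272.
Attributable cases ≈ PN × (exposed cases) = 0.78272 × 101 ≈ 79.05.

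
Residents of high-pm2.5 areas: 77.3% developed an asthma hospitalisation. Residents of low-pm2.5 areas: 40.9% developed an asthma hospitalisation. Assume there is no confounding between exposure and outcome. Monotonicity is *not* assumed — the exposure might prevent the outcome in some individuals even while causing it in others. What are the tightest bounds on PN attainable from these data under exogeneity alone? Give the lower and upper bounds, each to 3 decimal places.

0.471 ≤ PN ≤ 0.765

p₁ = 0.773, p₀ = 0.409.
Under exogeneity alone the bounds on PN are max{0,(p₁−p₀)/p₁} ≤ PN ≤ min{1,(1−p₀)/p₁}.
  lower = (p₁ − p₀)/p₁ = 0.364 / 0.773 ≈ 0.4709
  upper = min{1, (1 − p₀)/p₁} = 0.591 / 0.773 ≈ 0.7646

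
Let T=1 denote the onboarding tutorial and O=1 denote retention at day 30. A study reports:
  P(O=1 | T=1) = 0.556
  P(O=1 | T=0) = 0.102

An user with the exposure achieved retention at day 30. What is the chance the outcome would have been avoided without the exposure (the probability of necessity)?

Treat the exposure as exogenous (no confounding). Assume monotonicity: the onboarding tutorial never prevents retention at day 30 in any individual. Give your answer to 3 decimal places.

PN ≈ 0.817

Let p₁ = 0.556, p₀ = 0.102.
Under exogeneity and monotonicity, PN = (p₁ − p₀) / p₁.
PN = (0.556 − 0.102) / 0.556 = 0.454 / 0.556 ≈ 0.8165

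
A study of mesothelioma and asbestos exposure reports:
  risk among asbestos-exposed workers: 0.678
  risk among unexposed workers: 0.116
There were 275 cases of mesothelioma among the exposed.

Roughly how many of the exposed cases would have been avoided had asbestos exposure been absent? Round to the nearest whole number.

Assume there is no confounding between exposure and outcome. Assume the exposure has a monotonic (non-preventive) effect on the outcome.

Let p₁ = 0.678, p₀ = 0.116.
PN = (p₁ − p₀)/p₁ = (0.678 − 0.116) / 0.678 ≈ 0.82891.
Attributable cases ≈ PN × (exposed cases) = 0.82891 × 275 ≈ 227.95.

about 228 cases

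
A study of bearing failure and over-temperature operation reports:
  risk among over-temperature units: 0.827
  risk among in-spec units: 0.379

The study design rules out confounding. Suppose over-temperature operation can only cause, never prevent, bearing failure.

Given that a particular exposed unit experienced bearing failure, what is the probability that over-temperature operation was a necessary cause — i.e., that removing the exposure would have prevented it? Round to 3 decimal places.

PN ≈ 0.542

Let p₁ = 0.827, p₀ = 0.379.
Under exogeneity and monotonicity, PN = (p₁ − p₀) / p₁.
PN = (0.827 − 0.379) / 0.827 = 0.448 / 0.827 ≈ 0.5417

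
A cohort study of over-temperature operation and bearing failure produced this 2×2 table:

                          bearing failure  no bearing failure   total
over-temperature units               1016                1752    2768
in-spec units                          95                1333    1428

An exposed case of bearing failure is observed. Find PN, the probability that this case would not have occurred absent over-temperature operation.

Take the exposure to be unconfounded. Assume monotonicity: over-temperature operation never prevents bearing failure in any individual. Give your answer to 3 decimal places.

p₁ = P(outcome | exposed) = 1016/2768 = 0.36705
p₀ = P(outcome | unexposed) = 95/1428 = 0.066527
Under exogeneity and monotonicity, PN = (p₁ − p₀) / p₁.
PN = (0.36705 − 0.066527) / 0.36705 = 0.30053 / 0.36705 ≈ 0.8188

PN ≈ 0.819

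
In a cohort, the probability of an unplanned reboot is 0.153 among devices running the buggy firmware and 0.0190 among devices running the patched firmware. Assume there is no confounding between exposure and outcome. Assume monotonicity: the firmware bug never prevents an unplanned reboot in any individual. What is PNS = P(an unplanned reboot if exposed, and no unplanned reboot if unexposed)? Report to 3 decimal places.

Let p₁ = 0.153, p₀ = 0.019.
Under exogeneity and monotonicity, PNS = p₁ − p₀.
PNS = 0.153 − 0.019 = 0.134

PNS ≈ 0.134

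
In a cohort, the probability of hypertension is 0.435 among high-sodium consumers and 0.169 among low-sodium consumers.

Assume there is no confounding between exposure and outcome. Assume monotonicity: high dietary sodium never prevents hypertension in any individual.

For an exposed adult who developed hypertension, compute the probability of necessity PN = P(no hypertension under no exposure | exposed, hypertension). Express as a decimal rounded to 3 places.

Let p₁ = 0.435, p₀ = 0.169.
Under exogeneity and monotonicity, PN = (p₁ − p₀) / p₁.
PN = (0.435 − 0.169) / 0.435 = 0.266 / 0.435 ≈ 0.6115

PN ≈ 0.611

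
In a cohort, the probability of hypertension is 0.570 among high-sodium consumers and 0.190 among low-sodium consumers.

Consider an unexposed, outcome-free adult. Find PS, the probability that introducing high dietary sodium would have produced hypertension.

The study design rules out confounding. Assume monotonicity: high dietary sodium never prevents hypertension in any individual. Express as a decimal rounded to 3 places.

PS ≈ 0.469

Let p₁ = 0.57, p₀ = 0.19.
Under exogeneity and monotonicity, PS = (p₁ − p₀) / (1 − p₀).
PS = (0.57 − 0.19) / (1 − 0.19) = 0.38 / 0.81 ≈ 0.4691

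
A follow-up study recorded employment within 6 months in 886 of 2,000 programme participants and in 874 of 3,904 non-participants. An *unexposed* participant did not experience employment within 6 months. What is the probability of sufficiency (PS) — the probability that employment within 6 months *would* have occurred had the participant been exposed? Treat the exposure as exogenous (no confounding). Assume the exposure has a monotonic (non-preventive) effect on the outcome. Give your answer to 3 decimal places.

PS ≈ 0.282

p₁ = P(outcome | exposed) = 886/2000 = 0.443
p₀ = P(outcome | unexposed) = 874/3904 = 0.22387
Under exogeneity and monotonicity, PS = (p₁ − p₀) / (1 − p₀).
PS = (0.443 − 0.22387) / (1 − 0.22387) = 0.21913 / 0.77613 ≈ 0.2823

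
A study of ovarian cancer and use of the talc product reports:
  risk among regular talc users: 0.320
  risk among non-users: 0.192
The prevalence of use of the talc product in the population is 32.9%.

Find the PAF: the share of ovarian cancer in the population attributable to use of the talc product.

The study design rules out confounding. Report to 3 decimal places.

Let p₁ = 0.32, p₀ = 0.192.
Overall risk P(Y=1) = π·p₁ + (1−π)·p₀ = 0.329×0.32 + 0.671×0.192 = 0.23411.
Under exogeneity, PAF = [P(Y=1) − p₀] / P(Y=1).
PAF = (0.23411 − 0.192) / 0.23411 ≈ 0.1799

PAF ≈ 0.180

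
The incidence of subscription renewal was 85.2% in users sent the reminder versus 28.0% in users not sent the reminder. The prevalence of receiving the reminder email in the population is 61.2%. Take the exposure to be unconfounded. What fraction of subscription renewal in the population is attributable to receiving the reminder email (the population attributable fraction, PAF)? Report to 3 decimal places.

PAF ≈ 0.556

p₁ = 0.852, p₀ = 0.28.
Overall risk P(Y=1) = π·p₁ + (1−π)·p₀ = 0.612×0.852 + 0.388×0.28 = 0.63006.
Under exogeneity, PAF = [P(Y=1) − p₀] / P(Y=1).
PAF = (0.63006 − 0.28) / 0.63006 ≈ 0.5556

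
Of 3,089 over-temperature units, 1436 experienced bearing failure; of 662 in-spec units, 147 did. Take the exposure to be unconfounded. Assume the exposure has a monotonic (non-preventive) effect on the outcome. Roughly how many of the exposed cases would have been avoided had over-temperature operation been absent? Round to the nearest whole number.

p₁ = P(outcome | exposed) = 1436/3089 = 0.46488
p₀ = P(outcome | unexposed) = 147/662 = 0.22205
PN = (p₁ − p₀)/p₁ = (0.46488 − 0.22205) / 0.46488 ≈ 0.52234.
Attributable cases ≈ PN × (exposed cases) = 0.52234 × 1436 ≈ 750.07.

about 750 cases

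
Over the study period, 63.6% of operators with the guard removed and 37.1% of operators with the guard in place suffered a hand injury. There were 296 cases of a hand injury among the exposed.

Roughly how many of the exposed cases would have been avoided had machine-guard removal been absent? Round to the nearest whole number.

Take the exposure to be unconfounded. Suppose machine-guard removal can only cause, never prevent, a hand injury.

p₁ = 0.636, p₀ = 0.371.
PN = (p₁ − p₀)/p₁ = (0.636 − 0.371) / 0.636 ≈ 0.41667.
Attributable cases ≈ PN × (exposed cases) = 0.41667 × 296 ≈ 123.33.

about 123 cases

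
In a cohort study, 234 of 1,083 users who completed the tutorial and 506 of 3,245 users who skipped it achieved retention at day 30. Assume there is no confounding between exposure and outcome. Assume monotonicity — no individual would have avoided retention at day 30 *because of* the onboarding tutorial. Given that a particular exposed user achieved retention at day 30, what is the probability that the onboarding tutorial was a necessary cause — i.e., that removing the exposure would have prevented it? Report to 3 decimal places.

p₁ = P(outcome | exposed) = 234/1083 = 0.21607
p₀ = P(outcome | unexposed) = 506/3245 = 0.15593
Under exogeneity and monotonicity, PN = (p₁ − p₀) / p₁.
PN = (0.21607 − 0.15593) / 0.21607 = 0.060134 / 0.21607 ≈ 0.2783

PN ≈ 0.278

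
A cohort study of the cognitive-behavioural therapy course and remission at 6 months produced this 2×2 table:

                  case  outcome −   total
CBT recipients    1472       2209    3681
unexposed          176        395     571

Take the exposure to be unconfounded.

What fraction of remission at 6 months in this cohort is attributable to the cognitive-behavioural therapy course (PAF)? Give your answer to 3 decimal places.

PAF ≈ 0.205

p₁ = P(outcome | exposed) = 1472/3681 = 0.39989
p₀ = P(outcome | unexposed) = 176/571 = 0.30823
Exposure prevalence π = 3681/4252 = 0.86571; overall risk P(Y=1) = 0.38758.
Under exogeneity, PAF = [P(Y=1) − p₀]/P(Y=1).
PAF = (0.38758 − 0.30823) / 0.38758 ≈ 0.2047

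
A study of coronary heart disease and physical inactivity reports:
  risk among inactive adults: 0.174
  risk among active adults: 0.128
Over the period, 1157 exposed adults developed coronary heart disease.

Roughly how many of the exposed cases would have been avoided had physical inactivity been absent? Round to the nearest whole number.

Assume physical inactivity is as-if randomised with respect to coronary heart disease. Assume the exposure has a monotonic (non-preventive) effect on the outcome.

about 306 cases

Let p₁ = 0.174, p₀ = 0.128.
PN = (p₁ − p₀)/p₁ = (0.174 − 0.128) / 0.174 ≈ 0.26437.
Attributable cases ≈ PN × (exposed cases) = 0.26437 × 1157 ≈ 305.87.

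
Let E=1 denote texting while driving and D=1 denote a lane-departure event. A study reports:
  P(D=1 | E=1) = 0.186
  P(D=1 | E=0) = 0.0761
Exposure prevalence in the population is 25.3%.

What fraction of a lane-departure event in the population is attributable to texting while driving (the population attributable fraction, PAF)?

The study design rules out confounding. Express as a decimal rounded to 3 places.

Let p₁ = 0.186, p₀ = 0.0761.
Overall risk P(Y=1) = π·p₁ + (1−π)·p₀ = 0.253×0.186 + 0.747×0.0761 = 0.1039.
Under exogeneity, PAF = [P(Y=1) − p₀] / P(Y=1).
PAF = (0.1039 − 0.0761) / 0.1039 ≈ 0.2676

PAF ≈ 0.268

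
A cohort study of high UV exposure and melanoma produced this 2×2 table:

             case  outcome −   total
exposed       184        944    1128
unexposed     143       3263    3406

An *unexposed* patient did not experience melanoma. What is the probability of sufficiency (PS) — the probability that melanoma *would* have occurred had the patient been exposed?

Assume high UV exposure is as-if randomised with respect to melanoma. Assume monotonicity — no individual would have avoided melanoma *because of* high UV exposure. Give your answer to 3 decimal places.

PS ≈ 0.126

p₁ = P(outcome | exposed) = 184/1128 = 0.16312
p₀ = P(outcome | unexposed) = 143/3406 = 0.041985
Under exogeneity and monotonicity, PS = (p₁ − p₀)/(1 − p₀).
PS = (0.16312 − 0.041985) / 0.95802 ≈ 0.1264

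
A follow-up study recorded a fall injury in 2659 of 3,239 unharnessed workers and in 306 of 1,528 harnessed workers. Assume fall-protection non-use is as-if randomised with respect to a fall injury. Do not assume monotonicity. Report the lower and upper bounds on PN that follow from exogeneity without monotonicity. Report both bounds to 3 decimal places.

p₁ = P(outcome | exposed) = 2659/3239 = 0.82093
p₀ = P(outcome | unexposed) = 306/1528 = 0.20026
Under exogeneity alone the bounds on PN are max{0,(p₁−p₀)/p₁} ≤ PN ≤ min{1,(1−p₀)/p₁}.
  lower = (p₁ − p₀)/p₁ = 0.62067 / 0.82093 ≈ 0.7561
  upper = min{1, (1 − p₀)/p₁} = 0.79974 / 0.82093 ≈ 0.9742

0.756 ≤ PN ≤ 0.974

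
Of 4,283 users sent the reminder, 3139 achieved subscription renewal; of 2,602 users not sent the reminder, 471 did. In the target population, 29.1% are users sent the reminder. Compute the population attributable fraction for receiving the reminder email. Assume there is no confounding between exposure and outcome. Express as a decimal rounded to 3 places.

p₁ = P(outcome | exposed) = 3139/4283 = 0.7329
p₀ = P(outcome | unexposed) = 471/2602 = 0.18101
Overall risk P(Y=1) = π·p₁ + (1−π)·p₀ = 0.291×0.7329 + 0.709×0.18101 = 0.34161.
Under exogeneity, PAF = [P(Y=1) − p₀] / P(Y=1).
PAF = (0.34161 − 0.18101) / 0.34161 ≈ 0.4701

PAF ≈ 0.470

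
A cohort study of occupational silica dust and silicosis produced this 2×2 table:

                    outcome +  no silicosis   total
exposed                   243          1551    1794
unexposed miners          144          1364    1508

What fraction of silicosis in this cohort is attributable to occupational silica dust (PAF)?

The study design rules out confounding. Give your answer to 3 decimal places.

p₁ = P(outcome | exposed) = 243/1794 = 0.13545
p₀ = P(outcome | unexposed) = 144/1508 = 0.095491
Exposure prevalence π = 1794/3302 = 0.54331; overall risk P(Y=1) = 0.1172.
Under exogeneity, PAF = [P(Y=1) − p₀]/P(Y=1).
PAF = (0.1172 − 0.095491) / 0.1172 ≈ 0.1852

PAF ≈ 0.185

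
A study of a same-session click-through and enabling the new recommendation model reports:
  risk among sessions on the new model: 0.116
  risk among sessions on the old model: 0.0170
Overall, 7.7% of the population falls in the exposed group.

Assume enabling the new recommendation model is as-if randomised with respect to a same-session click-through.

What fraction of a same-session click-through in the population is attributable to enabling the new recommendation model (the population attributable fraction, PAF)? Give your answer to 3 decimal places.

PAF ≈ 0.310

Let p₁ = 0.116, p₀ = 0.017.
Overall risk P(Y=1) = π·p₁ + (1−π)·p₀ = 0.077×0.116 + 0.923×0.017 = 0.024623.
Under exogeneity, PAF = [P(Y=1) − p₀] / P(Y=1).
PAF = (0.024623 − 0.017) / 0.024623 ≈ 0.3096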